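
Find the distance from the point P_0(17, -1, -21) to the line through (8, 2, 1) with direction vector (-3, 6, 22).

Direction vector d = (-3, 6, 22).
AP = (9, -3, -22); AP·d = -529, |AP|² = 574, |d|² = 529.
distance² = |AP|² − (AP·d)²/|d|² = 574 − 279841/529 = 45, so the distance is 3√5.

3√5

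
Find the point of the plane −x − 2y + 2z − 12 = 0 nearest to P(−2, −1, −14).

(-6, -9, -6)

n = (−1, −2, 2), |n|² = 9, and n·P − 12 = -36.
t = -36/9 = -4, so the foot is P − t·n = (−2, −1, −14) − (-4)·(−1, −2, 2) = (−6, −9, −6).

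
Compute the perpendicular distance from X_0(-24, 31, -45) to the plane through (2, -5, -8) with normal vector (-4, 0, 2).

3√5

The plane has equation n·(r − (2, -5, -8)) = 0, i.e. n·r = -24.
Then n·(-24, 31, -45) - (-24) = 30.
|n| = √(16 + 0 + 4) = 2√5, so the distance is |30|/(2√5) = 3√5.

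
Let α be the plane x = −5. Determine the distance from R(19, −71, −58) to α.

24

Normal vector n = (1, 0, 0), and n·(19, −71, −58) − (−5) = 24.
|n| = √(1 + 0 + 0) = 1, so the distance is |24|/1 = 24.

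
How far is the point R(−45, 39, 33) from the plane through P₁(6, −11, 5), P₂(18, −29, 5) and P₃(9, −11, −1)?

P₁P₂ = (12, −18, 0) and P₁P₃ = (3, 0, −6), so a normal is n = P₁P₂ × P₁P₃ = (108, 72, 54).
d = |108·(-45) + 72·39 + 54·33 − 126| / √(11664 + 5184 + 2916) = |-396| / (18√61) = 22√61/61.

22√61/61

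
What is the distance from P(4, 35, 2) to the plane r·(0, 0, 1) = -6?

Normal vector n = (0, 0, 1), and n·(4, 35, 2) - (-6) = 8.
|n| = √(0 + 0 + 1) = 1, so the distance is |8|/1 = 8.

8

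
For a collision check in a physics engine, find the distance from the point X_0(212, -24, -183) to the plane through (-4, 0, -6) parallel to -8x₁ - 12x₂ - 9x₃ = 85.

Parallel planes share the normal n = (-8, -12, -9); since (-4, 0, -6) lies on the plane, its equation is -8x₁ - 12x₂ - 9x₃ = 86.
d = |(-8)·212 + (-12)·(-24) + (-9)·(-183) − 86| / √(64 + 144 + 81) = |153| / 17 = 9.

9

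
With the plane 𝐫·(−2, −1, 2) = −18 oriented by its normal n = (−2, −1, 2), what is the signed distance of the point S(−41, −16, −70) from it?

-8

n·S − (-18) = -24.
|n| = 3, so the signed distance is -24/3 = -8.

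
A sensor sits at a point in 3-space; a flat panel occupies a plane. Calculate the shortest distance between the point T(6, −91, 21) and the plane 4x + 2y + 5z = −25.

n = (4, 2, 5); n·P − (-25) = -28; |n| = 3√5; distance = 28/(3√5).

28/(3√5)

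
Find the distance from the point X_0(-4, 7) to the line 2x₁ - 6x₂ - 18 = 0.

17√10/5

The normal to the line is n = (2, -6) with |n| = 2√10.
|n·X_0 − 18| = |-50 − 18| = 68, so the distance is 68/(2√10) = 17√10/5.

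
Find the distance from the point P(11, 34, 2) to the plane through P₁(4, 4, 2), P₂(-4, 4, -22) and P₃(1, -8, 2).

6/13

P₁P₂ = (-8, 0, -24) and P₁P₃ = (-3, -12, 0), so a normal is n = P₁P₂ × P₁P₃ = (-288, 72, 96).
Then n·(11, 34, 2) - (-672) = 144.
|n| = √(82944 + 5184 + 9216) = 312, so the distance is |144|/312 = 6/13.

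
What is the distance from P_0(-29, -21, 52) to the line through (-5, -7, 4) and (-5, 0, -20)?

A direction vector is d = (0, 7, -24).
AP = (-24, -14, 48); AP·d = -1250, |AP|² = 3076, |d|² = 625.
distance² = |AP|² − (AP·d)²/|d|² = 3076 − 1562500/625 = 576, so the distance is 24.

24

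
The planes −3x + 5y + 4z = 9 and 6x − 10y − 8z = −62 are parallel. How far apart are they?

Divide the second equation by -2 to match normals: −3x + 5y + 4z = 31.
Both planes have normal n = (−3, 5, 4), |n| = 5√2. Any point on the first plane is at distance |31 − 9|/|n| = 22/(5√2) = 11√2/5 from the second.

11√2/5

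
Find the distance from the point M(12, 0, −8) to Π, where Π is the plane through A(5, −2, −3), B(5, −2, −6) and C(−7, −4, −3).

AB = (0, 0, −3) and AC = (−12, −2, 0), so a normal is n = AB × AC = (−6, 36, 0).
d = |(-6)·12 + 36·0 − (-102)| / √(36 + 1296 + 0) = |30| / (6√37) = 5/√37.

5√37/37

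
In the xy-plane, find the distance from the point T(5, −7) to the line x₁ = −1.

6

d = |1·5 + 0·(-7) − (-1)| / √(1 + 0) = |6|/1 = 6.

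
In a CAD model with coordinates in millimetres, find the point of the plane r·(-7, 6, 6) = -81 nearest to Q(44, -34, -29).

n = (-7, 6, 6), |n|² = 121, and n·Q − (-81) = -605.
t = -605/121 = -5, so the foot is Q − t·n = (44, -34, -29) − (-5)·(-7, 6, 6) = (9, -4, 1).

(9, -4, 1)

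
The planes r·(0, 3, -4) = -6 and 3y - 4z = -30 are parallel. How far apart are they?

Both planes have normal n = (0, 3, -4), |n| = 5. Any point on the first plane is at distance |(-30) − (-6)|/|n| = 24/5 from the second.

24/5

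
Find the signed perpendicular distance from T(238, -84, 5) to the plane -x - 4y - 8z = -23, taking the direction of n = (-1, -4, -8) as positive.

n·T − (-23) = 81.
|n| = 9, so the signed distance is 81/9 = 9.

9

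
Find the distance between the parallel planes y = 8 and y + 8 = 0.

Both planes have normal n = (0, 1, 0), |n| = 1. Any point on the first plane is at distance |(-8) − 8|/|n| = 16/1 = 16 from the second.

16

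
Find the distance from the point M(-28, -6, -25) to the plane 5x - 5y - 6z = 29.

Normal vector n = (5, -5, -6), and n·(-28, -6, -25) - 29 = 11.
|n| = √(25 + 25 + 36) = √86, so the distance is |11|/√86 = 11/√86.

11/√86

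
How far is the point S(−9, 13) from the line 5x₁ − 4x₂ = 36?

The normal to the line is n = (5, −4) with |n| = √41.
|n·S − 36| = |-97 − 36| = 133, so the distance is 133/√41 = 133√41/41.

133/√41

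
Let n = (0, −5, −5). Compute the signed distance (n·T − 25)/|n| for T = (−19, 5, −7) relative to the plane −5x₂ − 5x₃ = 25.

-3√2/2

n·T − 25 = -15.
|n| = 5√2, so the signed distance is -3√2/2.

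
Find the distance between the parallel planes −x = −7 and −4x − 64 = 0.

23

Divide the second equation by 4 to match normals: −x = 16.
With common normal n = (−1, 0, 0) (|n| = 1), the distance is |(-7) − 16|/|n| = 23/1 = 23.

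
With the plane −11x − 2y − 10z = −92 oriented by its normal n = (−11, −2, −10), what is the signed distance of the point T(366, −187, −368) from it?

8

n·T − (-92) = 120.
|n| = 15, so the signed distance is 120/15 = 8.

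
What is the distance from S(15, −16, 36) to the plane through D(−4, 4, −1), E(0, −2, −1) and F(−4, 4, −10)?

17/√13

DE = (4, −6, 0) and DF = (0, 0, −9), so a normal is n = DE × DF = (54, 36, 0).
Then n·(15, −16, 36) − (−72) = 306.
|n| = √(2916 + 1296 + 0) = 18√13, so the distance is |306|/(18√13) = 17/√13.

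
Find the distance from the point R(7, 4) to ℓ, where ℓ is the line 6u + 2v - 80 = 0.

d = |6·7 + 2·4 − 80| / √(36 + 4) = |-30|/(2√10) = 15/√10.

3√10/2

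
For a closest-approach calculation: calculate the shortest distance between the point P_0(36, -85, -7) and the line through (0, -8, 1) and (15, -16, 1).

√2665

A direction vector is d = (15, -8, 0).
AP = (36, -77, -8), and AP × d = (-64, -120, 867).
|AP × d|² = 770185 and |d|² = 289, so the distance is √(770185/289) = √2665.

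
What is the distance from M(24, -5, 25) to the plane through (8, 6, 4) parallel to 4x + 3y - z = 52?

5√26/13

Parallel planes share the normal n = (4, 3, -1); since (8, 6, 4) lies on the plane, its equation is 4x + 3y - z = 46.
d = |4·24 + 3·(-5) + (-1)·25 − 46| / √(16 + 9 + 1) = |10| / √26 = 5√26/13.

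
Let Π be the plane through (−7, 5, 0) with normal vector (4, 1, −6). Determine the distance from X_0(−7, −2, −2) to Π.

5√53/53

The plane has equation n·(r − (−7, 5, 0)) = 0, i.e. n·r = -23.
Then n·(−7, −2, −2) − (−23) = 5.
|n| = √(16 + 1 + 36) = √53, so the distance is |5|/√53 = 5/√53.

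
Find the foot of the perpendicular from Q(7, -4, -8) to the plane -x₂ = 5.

The perpendicular from Q has direction n = (0, -1, 0): r = (7, -4, -8) + t(0, -1, 0).
Substitute into the plane: n·(Q + tn) = 5 gives 4 + 1t = 5, so t = 1.
Foot = (7, -4, -8) + 1·(0, -1, 0) = (7, -5, -8).

(7, -5, -8)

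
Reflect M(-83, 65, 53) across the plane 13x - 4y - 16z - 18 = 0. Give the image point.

(47, 25, -107)

n = (13, -4, -16), |n|² = 441, n·M − 18 = -2205, so t = -2205/441 = -5.
Foot F = M − (-5)·n = (-18, 45, -27); the reflection is 2F − M = (47, 25, -107).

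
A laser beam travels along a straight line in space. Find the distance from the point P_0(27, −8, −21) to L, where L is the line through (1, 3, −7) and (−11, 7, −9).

√337

A direction vector is d = (−12, 4, −2).
AP = (26, −11, −14), and AP × d = (78, 220, −28).
|AP × d|² = 55268 and |d|² = 164, so the distance is √(55268/164) = √337.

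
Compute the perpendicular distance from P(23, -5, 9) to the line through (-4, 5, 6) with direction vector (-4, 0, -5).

√469

Direction vector d = (-4, 0, -5).
AP = (27, -10, 3); AP·d = -123, |AP|² = 838, |d|² = 41.
distance² = |AP|² − (AP·d)²/|d|² = 838 − 15129/41 = 469, so the distance is √469.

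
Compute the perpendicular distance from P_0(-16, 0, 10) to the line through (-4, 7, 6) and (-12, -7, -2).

A direction vector is d = (-8, -14, -8).
AP = (-12, -7, 4), and AP × d = (112, -128, 112).
|AP × d|² = 41472 and |d|² = 324, so the distance is √(41472/324) = √128 = 8√2.

8√2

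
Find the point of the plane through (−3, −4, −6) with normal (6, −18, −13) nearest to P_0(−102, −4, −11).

(-96, -22, -24)

The perpendicular from P_0 has direction n = (6, −18, −13): r = (−102, −4, −11) + μ(6, −18, −13).
Substitute into the plane: n·(P_0 + μn) = 132 gives -397 + 529μ = 132, so μ = 1.
Foot = (−102, −4, −11) + 1·(6, −18, −13) = (−96, −22, −24).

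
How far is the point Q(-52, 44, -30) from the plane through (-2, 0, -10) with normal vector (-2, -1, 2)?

16/3

The plane has equation n·(r − (-2, 0, -10)) = 0, i.e. n·r = -16.
Then n·(-52, 44, -30) - (-16) = 16.
|n| = √(4 + 1 + 4) = 3, so the distance is |16|/3 = 16/3.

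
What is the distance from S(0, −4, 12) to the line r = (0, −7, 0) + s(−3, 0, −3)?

9

Direction vector d = (−3, 0, −3).
AP = (0, 3, 12), and AP × d = (−9, −36, 9).
|AP × d|² = 1458 and |d|² = 18, so the distance is √(1458/18) = √81 = 9.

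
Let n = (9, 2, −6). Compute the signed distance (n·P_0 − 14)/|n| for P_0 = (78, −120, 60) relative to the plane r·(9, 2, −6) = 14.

n·P_0 − 14 = 88.
|n| = 11, so the signed distance is 88/11 = 8.

8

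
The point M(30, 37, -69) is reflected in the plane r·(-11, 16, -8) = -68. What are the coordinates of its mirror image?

(74, -27, -37)

n = (-11, 16, -8), |n|² = 441, n·M − (-68) = 882, so t = 882/441 = 2.
Foot F = M − 2·n = (52, 5, -53); the reflection is 2F − M = (74, -27, -37).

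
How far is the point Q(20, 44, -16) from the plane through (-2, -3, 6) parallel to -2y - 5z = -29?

16√29/29

Parallel planes share the normal n = (0, -2, -5); since (-2, -3, 6) lies on the plane, its equation is -2y - 5z = -24.
n = (0, -2, -5); n·P − (-24) = 16; |n| = √29; distance = 16/√29 = 16√29/29.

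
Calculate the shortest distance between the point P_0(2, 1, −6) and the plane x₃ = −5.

Normal vector n = (0, 0, 1), and n·(2, 1, −6) − (−5) = −1.
|n| = √(0 + 0 + 1) = 1, so the distance is |-1|/1 = 1.

1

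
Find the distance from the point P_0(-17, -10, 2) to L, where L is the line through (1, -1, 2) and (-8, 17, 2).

9√5

A direction vector is d = (-9, 18, 0).
AP = (-18, -9, 0); AP·d = 0, |AP|² = 405, |d|² = 405.
distance² = |AP|² − (AP·d)²/|d|² = 405 − 0/405 = 405, so the distance is 9√5.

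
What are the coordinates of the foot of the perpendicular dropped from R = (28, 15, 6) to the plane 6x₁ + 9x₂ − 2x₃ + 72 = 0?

(10, -12, 12)

n = (6, 9, −2), |n|² = 121, and n·R − (-72) = 363.
t = 363/121 = 3, so the foot is R − t·n = (28, 15, 6) − 3·(6, 9, −2) = (10, −12, 12).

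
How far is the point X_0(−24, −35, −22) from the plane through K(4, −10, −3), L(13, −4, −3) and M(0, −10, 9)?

19/11

KL = (9, 6, 0) and KM = (−4, 0, 12), so a normal is n = KL × KM = (72, −108, 24).
Then n·(−24, −35, −22) − 1296 = 228.
|n| = √(5184 + 11664 + 576) = 132, so the distance is |228|/132 = 19/11.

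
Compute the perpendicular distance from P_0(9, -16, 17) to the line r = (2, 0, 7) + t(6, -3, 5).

5√5

Direction vector d = (6, -3, 5).
AP = (7, -16, 10), and AP × d = (-50, 25, 75).
|AP × d|² = 8750 and |d|² = 70, so the distance is √(8750/70) = √125 = 5√5.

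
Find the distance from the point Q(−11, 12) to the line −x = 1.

The normal to the line is n = (−1, 0) with |n| = 1.
|n·Q − 1| = |11 − 1| = 10, so the distance is 10/1 = 10.

10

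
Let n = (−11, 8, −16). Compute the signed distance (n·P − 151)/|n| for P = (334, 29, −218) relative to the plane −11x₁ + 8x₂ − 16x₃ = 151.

-5

n·P − 151 = -105.
|n| = 21, so the signed distance is -105/21 = -5.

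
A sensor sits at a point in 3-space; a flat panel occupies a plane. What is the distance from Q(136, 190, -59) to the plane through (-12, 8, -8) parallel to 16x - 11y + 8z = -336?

Parallel planes share the normal n = (16, -11, 8); since (-12, 8, -8) lies on the plane, its equation is 16x - 11y + 8z = -344.
Then n·(136, 190, -59) - (-344) = -42.
|n| = √(256 + 121 + 64) = 21, so the distance is |-42|/21 = 2.

2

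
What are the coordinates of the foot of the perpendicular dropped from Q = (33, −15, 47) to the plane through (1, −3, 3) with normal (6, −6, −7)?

The perpendicular from Q has direction n = (6, −6, −7): r = (33, −15, 47) + λ(6, −6, −7).
Substitute into the plane: n·(Q + λn) = 3 gives -41 + 121λ = 3, so λ = 4/11.
Foot = (33, −15, 47) + (4/11)·(6, −6, −7) = (387/11, −189/11, 489/11).

(387/11, -189/11, 489/11)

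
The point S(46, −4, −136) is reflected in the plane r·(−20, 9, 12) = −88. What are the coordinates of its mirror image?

(-114, 68, -40)

n = (−20, 9, 12), |n|² = 625, n·S − (-88) = -2500, so t = -2500/625 = -4.
Foot F = S − (-4)·n = (−34, 32, −88); the reflection is 2F − S = (−114, 68, −40).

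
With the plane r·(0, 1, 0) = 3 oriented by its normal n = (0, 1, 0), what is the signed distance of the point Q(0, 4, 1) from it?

1

n·Q − 3 = 1.
|n| = 1, so the signed distance is 1/1 = 1.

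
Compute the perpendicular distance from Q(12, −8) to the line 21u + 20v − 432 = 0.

340/29

d = |21·12 + 20·(-8) − 432| / √(441 + 400) = |-340|/29 = 340/29.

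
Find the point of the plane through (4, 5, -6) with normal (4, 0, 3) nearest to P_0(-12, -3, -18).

The perpendicular from P_0 has direction n = (4, 0, 3): r = (-12, -3, -18) + λ(4, 0, 3).
Substitute into the plane: n·(P_0 + λn) = -2 gives -102 + 25λ = -2, so λ = 4.
Foot = (-12, -3, -18) + 4·(4, 0, 3) = (4, -3, -6).

(4, -3, -6)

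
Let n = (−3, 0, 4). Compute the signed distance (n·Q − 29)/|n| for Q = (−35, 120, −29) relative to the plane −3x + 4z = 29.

n·Q − 29 = -40.
|n| = 5, so the signed distance is -40/5 = -8.

-8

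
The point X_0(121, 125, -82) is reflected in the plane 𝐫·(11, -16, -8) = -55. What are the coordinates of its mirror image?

n = (11, -16, -8), |n|² = 441, n·X_0 − (-55) = 42, so t = 42/441 = 2/21.
Foot F = X_0 − (2/21)·n = (2519/21, 2657/21, -1706/21); the reflection is 2F − X_0 = (2497/21, 2689/21, -1690/21).

(2497/21, 2689/21, -1690/21)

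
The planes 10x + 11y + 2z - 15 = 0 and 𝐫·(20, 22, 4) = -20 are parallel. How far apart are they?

Divide the second equation by 2 to match normals: 10x + 11y + 2z = -10.
With common normal n = (10, 11, 2) (|n| = 15), the distance is |15 − (-10)|/|n| = 25/15 = 5/3.

5/3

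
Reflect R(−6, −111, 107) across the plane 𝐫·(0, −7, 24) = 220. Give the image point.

(-6, -41, -133)

With n = (0, −7, 24), the signed offset is (n·R − 220)/|n|² = 3125/625 = 5.
R' = R − 2t·n = (−6, −111, 107) − 10·(0, −7, 24) = (−6, −41, −133).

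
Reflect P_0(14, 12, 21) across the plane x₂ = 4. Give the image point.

With n = (0, 1, 0), the signed offset is (n·P_0 − 4)/|n|² = 8/1 = 8.
P_0' = P_0 − 2t·n = (14, 12, 21) − 16·(0, 1, 0) = (14, −4, 21).

(14, -4, 21)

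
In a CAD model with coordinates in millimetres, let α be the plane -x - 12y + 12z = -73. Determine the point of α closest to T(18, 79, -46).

(13, 19, 14)

The perpendicular from T has direction n = (-1, -12, 12): r = (18, 79, -46) + t(-1, -12, 12).
Substitute into the plane: n·(T + tn) = -73 gives -1518 + 289t = -73, so t = 5.
Foot = (18, 79, -46) + 5·(-1, -12, 12) = (13, 19, 14).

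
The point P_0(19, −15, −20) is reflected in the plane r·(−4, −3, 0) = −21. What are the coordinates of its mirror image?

(79/5, -87/5, -20)

n = (−4, −3, 0), |n|² = 25, n·P_0 − (-21) = -10, so t = -10/25 = -2/5.
Foot F = P_0 − (-2/5)·n = (87/5, −81/5, −20); the reflection is 2F − P_0 = (79/5, −87/5, −20).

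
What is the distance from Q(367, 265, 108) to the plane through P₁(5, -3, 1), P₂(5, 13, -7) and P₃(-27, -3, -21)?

P₁P₂ = (0, 16, -8) and P₁P₃ = (-32, 0, -22), so a normal is n = P₁P₂ × P₁P₃ = (-352, 256, 512).
Then n·(367, 265, 108) - (-2016) = -4032.
|n| = √(123904 + 65536 + 262144) = 672, so the distance is |-4032|/672 = 6.

6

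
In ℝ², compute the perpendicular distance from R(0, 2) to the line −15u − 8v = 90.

The normal to the line is n = (−15, −8) with |n| = 17.
|n·R − 90| = |-16 − 90| = 106, so the distance is 106/17.

106/17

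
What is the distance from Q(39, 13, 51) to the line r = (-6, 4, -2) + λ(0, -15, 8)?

Direction vector d = (0, -15, 8).
AP = (45, 9, 53), and AP × d = (867, -360, -675).
|AP × d|² = 1336914 and |d|² = 289, so the distance is √(1336914/289) = √4626 = 3√514.

3√514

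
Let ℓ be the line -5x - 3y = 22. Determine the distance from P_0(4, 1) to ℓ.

45√34/34

d = |(-5)·4 + (-3)·1 − 22| / √(25 + 9) = |-45|/√34 = 45/√34.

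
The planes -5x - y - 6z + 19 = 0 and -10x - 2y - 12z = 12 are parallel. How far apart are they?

Divide the second equation by 2 to match normals: -5x - y - 6z = 6.
Both planes have normal n = (-5, -1, -6), |n| = √62. Any point on the first plane is at distance |6 − (-19)|/|n| = 25/√62 from the second.

25√62/62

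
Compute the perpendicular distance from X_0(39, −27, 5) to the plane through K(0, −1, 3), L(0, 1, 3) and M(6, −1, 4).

KL = (0, 2, 0) and KM = (6, 0, 1), so a normal is n = KL × KM = (2, 0, −12).
d = |2·39 + (-12)·5 − (-36)| / √(4 + 0 + 144) = |54| / (2√37) = 27/√37.

27√37/37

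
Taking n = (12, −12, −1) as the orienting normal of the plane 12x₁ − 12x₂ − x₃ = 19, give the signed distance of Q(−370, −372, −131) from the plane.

8

n·Q − 19 = 136.
|n| = 17, so the signed distance is 136/17 = 8.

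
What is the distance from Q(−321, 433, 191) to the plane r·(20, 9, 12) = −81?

n = (20, 9, 12); n·P − (-81) = -150; |n| = 25; distance = 150/25 = 6.

6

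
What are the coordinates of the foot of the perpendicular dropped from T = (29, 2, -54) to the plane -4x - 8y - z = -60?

The perpendicular from T has direction n = (-4, -8, -1): r = (29, 2, -54) + t(-4, -8, -1).
Substitute into the plane: n·(T + tn) = -60 gives -78 + 81t = -60, so t = 2/9.
Foot = (29, 2, -54) + (2/9)·(-4, -8, -1) = (253/9, 2/9, -488/9).

(253/9, 2/9, -488/9)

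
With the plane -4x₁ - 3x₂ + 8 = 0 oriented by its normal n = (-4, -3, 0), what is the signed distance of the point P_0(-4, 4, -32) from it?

n·P_0 − (-8) = 12.
|n| = 5, so the signed distance is 12/5.

12/5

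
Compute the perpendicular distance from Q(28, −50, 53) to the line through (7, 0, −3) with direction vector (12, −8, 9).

√1453

Direction vector d = (12, −8, 9).
AP = (21, −50, 56), and AP × d = (−2, 483, 432).
|AP × d|² = 419917 and |d|² = 289, so the distance is √(419917/289) = √1453.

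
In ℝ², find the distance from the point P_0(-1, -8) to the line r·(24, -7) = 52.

4/5

The normal to the line is n = (24, -7) with |n| = 25.
|n·P_0 − 52| = |32 − 52| = 20, so the distance is 20/25 = 4/5.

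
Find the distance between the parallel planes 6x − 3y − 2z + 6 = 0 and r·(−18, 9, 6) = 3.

Divide the second equation by -3 to match normals: 6x − 3y − 2z = -1.
With common normal n = (6, −3, −2) (|n| = 7), the distance is |(-6) − (-1)|/|n| = 5/7.

5/7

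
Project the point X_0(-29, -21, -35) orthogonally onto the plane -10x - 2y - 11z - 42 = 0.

The perpendicular from X_0 has direction n = (-10, -2, -11): r = (-29, -21, -35) + λ(-10, -2, -11).
Substitute into the plane: n·(X_0 + λn) = 42 gives 717 + 225λ = 42, so λ = -3.
Foot = (-29, -21, -35) + (-3)·(-10, -2, -11) = (1, -15, -2).

(1, -15, -2)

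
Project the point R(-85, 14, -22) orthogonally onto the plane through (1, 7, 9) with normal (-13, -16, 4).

n = (-13, -16, 4), |n|² = 441, and n·R − (-89) = 882.
t = 882/441 = 2, so the foot is R − t·n = (-85, 14, -22) − 2·(-13, -16, 4) = (-59, 46, -30).

(-59, 46, -30)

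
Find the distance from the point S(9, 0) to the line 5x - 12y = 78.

d = |5·9 + (-12)·0 − 78| / √(25 + 144) = |-33|/13 = 33/13.

33/13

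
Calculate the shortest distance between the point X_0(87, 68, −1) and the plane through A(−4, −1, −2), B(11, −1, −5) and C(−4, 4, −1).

3√3

AB = (15, 0, −3) and AC = (0, 5, 1), so a normal is n = AB × AC = (15, −15, 75).
d = |15·87 + (-15)·68 + 75·(-1) − (-195)| / √(225 + 225 + 5625) = |405| / (45√3) = 3√3.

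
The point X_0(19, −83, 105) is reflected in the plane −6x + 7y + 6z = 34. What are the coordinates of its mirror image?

(101/11, -787/11, 1263/11)

With n = (−6, 7, 6), the signed offset is (n·X_0 − 34)/|n|² = -99/121 = -9/11.
X_0' = X_0 − 2t·n = (19, −83, 105) − (-18/11)·(−6, 7, 6) = (101/11, −787/11, 1263/11).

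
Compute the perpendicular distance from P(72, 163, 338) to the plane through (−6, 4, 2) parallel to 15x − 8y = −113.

6

Parallel planes share the normal n = (15, −8, 0); since (−6, 4, 2) lies on the plane, its equation is 15x − 8y = -122.
Then n·(72, 163, 338) − (−122) = −102.
|n| = √(225 + 64 + 0) = 17, so the distance is |-102|/17 = 6.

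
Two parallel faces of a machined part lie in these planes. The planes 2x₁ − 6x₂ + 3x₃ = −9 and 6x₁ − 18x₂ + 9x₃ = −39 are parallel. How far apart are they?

4/7

Divide the second equation by 3 to match normals: 2x₁ − 6x₂ + 3x₃ = -13.
With common normal n = (2, −6, 3) (|n| = 7), the distance is |(-9) − (-13)|/|n| = 4/7.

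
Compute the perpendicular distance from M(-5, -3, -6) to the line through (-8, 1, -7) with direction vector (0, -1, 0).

Direction vector d = (0, -1, 0).
AP = (3, -4, 1); AP·d = 4, |AP|² = 26, |d|² = 1.
distance² = |AP|² − (AP·d)²/|d|² = 26 − 16/1 = 10, so the distance is √10.

√10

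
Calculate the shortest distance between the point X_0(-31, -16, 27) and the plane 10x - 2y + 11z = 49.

Normal vector n = (10, -2, 11), and n·(-31, -16, 27) - 49 = -30.
|n| = √(100 + 4 + 121) = 15, so the distance is |-30|/15 = 2.

2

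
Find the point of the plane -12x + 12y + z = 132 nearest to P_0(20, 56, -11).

n = (-12, 12, 1), |n|² = 289, and n·P_0 − 132 = 289.
t = 289/289 = 1, so the foot is P_0 − t·n = (20, 56, -11) − 1·(-12, 12, 1) = (32, 44, -12).

(32, 44, -12)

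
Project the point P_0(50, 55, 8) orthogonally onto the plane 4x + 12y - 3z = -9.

The perpendicular from P_0 has direction n = (4, 12, -3): r = (50, 55, 8) + t(4, 12, -3).
Substitute into the plane: n·(P_0 + tn) = -9 gives 836 + 169t = -9, so t = -5.
Foot = (50, 55, 8) + (-5)·(4, 12, -3) = (30, -5, 23).

(30, -5, 23)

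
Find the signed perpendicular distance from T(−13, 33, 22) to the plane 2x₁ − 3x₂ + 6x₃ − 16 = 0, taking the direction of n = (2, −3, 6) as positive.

n·T − 16 = -9.
|n| = 7, so the signed distance is -9/7.

-9/7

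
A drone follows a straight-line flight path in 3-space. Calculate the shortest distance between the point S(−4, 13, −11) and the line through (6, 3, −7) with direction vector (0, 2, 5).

Direction vector d = (0, 2, 5).
AP = (−10, 10, −4); AP·d = 0, |AP|² = 216, |d|² = 29.
distance² = |AP|² − (AP·d)²/|d|² = 216 − 0/29 = 216, so the distance is 6√6.

6√6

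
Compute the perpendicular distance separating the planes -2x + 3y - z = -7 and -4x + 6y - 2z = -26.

6/√14

Divide the second equation by 2 to match normals: -2x + 3y - z = -13.
With common normal n = (-2, 3, -1) (|n| = √14), the distance is |(-7) − (-13)|/|n| = 6/√14.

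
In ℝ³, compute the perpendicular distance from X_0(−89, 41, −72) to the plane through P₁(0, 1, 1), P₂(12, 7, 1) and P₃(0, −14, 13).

P₁P₂ = (12, 6, 0) and P₁P₃ = (0, −15, 12), so a normal is n = P₁P₂ × P₁P₃ = (72, −144, −180).
Then n·(−89, 41, −72) − (−324) = 972.
|n| = √(5184 + 20736 + 32400) = 108√5, so the distance is |972|/(108√5) = 9/√5.

9√5/5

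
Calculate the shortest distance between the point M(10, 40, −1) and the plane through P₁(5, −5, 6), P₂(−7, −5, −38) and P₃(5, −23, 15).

P₁P₂ = (−12, 0, −44) and P₁P₃ = (0, −18, 9), so a normal is n = P₁P₂ × P₁P₃ = (−792, 108, 216).
d = |(-792)·10 + 108·40 + 216·(-1) − (-3204)| / √(627264 + 11664 + 46656) = |-612| / 828 = 17/23.

17/23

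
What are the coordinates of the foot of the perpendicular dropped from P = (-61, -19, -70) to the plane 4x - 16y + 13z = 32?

(-53, -51, -44)

The perpendicular from P has direction n = (4, -16, 13): r = (-61, -19, -70) + t(4, -16, 13).
Substitute into the plane: n·(P + tn) = 32 gives -850 + 441t = 32, so t = 2.
Foot = (-61, -19, -70) + 2·(4, -16, 13) = (-53, -51, -44).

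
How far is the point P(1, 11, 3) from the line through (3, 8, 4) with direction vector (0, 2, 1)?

Direction vector d = (0, 2, 1).
AP = (−2, 3, −1), and AP × d = (5, 2, −4).
|AP × d|² = 45 and |d|² = 5, so the distance is √(45/5) = √9 = 3.

3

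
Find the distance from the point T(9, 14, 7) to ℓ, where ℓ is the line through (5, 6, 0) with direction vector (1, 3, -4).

√129

Direction vector d = (1, 3, -4).
AP = (4, 8, 7); AP·d = 0, |AP|² = 129, |d|² = 26.
distance² = |AP|² − (AP·d)²/|d|² = 129 − 0/26 = 129, so the distance is √129.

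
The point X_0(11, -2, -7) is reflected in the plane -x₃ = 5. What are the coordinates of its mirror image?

(11, -2, -3)

With n = (0, 0, -1), the signed offset is (n·X_0 − 5)/|n|² = 2/1 = 2.
X_0' = X_0 − 2t·n = (11, -2, -7) − 4·(0, 0, -1) = (11, -2, -3).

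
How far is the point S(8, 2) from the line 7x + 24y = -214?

d = |7·8 + 24·2 − (-214)| / √(49 + 576) = |318|/25 = 318/25.

318/25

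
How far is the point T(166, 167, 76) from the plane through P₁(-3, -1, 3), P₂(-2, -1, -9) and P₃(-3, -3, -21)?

P₁P₂ = (1, 0, -12) and P₁P₃ = (0, -2, -24), so a normal is n = P₁P₂ × P₁P₃ = (-24, 24, -2).
n = (-24, 24, -2); n·P − 42 = -170; |n| = 34; distance = 170/34 = 5.

5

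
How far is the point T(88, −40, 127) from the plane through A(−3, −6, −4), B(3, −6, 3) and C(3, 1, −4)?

5

AB = (6, 0, 7) and AC = (6, 7, 0), so a normal is n = AB × AC = (−49, 42, 42).
Then n·(88, −40, 127) − (−273) = −385.
|n| = √(2401 + 1764 + 1764) = 77, so the distance is |-385|/77 = 5.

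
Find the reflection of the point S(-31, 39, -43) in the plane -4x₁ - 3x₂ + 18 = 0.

(-23, 45, -43)

n = (-4, -3, 0), |n|² = 25, n·S − (-18) = 25, so t = 25/25 = 1.
Foot F = S − 1·n = (-27, 42, -43); the reflection is 2F − S = (-23, 45, -43).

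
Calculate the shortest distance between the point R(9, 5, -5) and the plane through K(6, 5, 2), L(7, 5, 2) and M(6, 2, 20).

KL = (1, 0, 0) and KM = (0, -3, 18), so a normal is n = KL × KM = (0, -18, -3).
d = |(-18)·5 + (-3)·(-5) − (-96)| / √(0 + 324 + 9) = |21| / (3√37) = 7√37/37.

7/√37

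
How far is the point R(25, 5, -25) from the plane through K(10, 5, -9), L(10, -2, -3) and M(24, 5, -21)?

2

KL = (0, -7, 6) and KM = (14, 0, -12), so a normal is n = KL × KM = (84, 84, 98).
Then n·(25, 5, -25) - 378 = -308.
|n| = √(7056 + 7056 + 9604) = 154, so the distance is |-308|/154 = 2.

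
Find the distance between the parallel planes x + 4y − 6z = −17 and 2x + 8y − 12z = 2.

Divide the second equation by 2 to match normals: x + 4y − 6z = 1.
Both planes have normal n = (1, 4, −6), |n| = √53. Any point on the first plane is at distance |1 − (-17)|/|n| = 18/√53 = 18√53/53 from the second.

18√53/53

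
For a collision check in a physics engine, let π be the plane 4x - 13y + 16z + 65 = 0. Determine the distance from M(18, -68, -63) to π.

13/21

Normal vector n = (4, -13, 16), and n·(18, -68, -63) - (-65) = 13.
|n| = √(16 + 169 + 256) = 21, so the distance is |13|/21 = 13/21.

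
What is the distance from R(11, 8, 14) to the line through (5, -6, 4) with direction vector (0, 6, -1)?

2√46

Direction vector d = (0, 6, -1).
AP = (6, 14, 10); AP·d = 74, |AP|² = 332, |d|² = 37.
distance² = |AP|² − (AP·d)²/|d|² = 332 − 5476/37 = 184, so the distance is 2√46.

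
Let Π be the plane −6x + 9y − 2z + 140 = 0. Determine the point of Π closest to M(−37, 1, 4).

(-19, -26, 10)

The perpendicular from M has direction n = (−6, 9, −2): r = (−37, 1, 4) + t(−6, 9, −2).
Substitute into the plane: n·(M + tn) = -140 gives 223 + 121t = -140, so t = -3.
Foot = (−37, 1, 4) + (-3)·(−6, 9, −2) = (−19, −26, 10).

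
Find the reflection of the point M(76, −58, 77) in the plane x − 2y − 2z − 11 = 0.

(70, -46, 89)

With n = (1, −2, −2), the signed offset is (n·M − 11)/|n|² = 27/9 = 3.
M' = M − 2t·n = (76, −58, 77) − 6·(1, −2, −2) = (70, −46, 89).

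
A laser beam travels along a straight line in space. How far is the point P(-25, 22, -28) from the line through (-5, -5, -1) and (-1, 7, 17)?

3√193

A direction vector is d = (4, 12, 18).
AP = (-20, 27, -27), and AP × d = (810, 252, -348).
|AP × d|² = 840708 and |d|² = 484, so the distance is √(840708/484) = √1737 = 3√193.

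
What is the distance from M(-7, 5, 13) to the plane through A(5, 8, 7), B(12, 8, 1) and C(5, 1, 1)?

12/11

AB = (7, 0, -6) and AC = (0, -7, -6), so a normal is n = AB × AC = (-42, 42, -49).
d = |(-42)·(-7) + 42·5 + (-49)·13 − (-217)| / √(1764 + 1764 + 2401) = |84| / 77 = 12/11.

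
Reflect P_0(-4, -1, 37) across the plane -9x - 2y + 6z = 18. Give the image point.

(32, 7, 13)

n = (-9, -2, 6), |n|² = 121, n·P_0 − 18 = 242, so t = 242/121 = 2.
Foot F = P_0 − 2·n = (14, 3, 25); the reflection is 2F − P_0 = (32, 7, 13).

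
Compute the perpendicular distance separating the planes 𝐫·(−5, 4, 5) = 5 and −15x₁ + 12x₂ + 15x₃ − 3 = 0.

Divide the second equation by 3 to match normals: −5x₁ + 4x₂ + 5x₃ = 1.
With common normal n = (−5, 4, 5) (|n| = √66), the distance is |5 − 1|/|n| = 4/√66 = 2√66/33.

2√66/33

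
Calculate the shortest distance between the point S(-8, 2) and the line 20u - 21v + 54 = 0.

The normal to the line is n = (20, -21) with |n| = 29.
|n·S − (-54)| = |-202 − (-54)| = 148, so the distance is 148/29.

148/29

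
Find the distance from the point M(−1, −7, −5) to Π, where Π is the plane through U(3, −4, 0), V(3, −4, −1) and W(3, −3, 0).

4

UV = (0, 0, −1) and UW = (0, 1, 0), so a normal is n = UV × UW = (1, 0, 0).
d = |1·(-1) − 3| / √(1 + 0 + 0) = |-4| / 1 = 4.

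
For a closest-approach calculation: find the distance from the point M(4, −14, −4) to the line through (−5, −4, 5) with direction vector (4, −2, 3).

√233

Direction vector d = (4, −2, 3).
AP = (9, −10, −9); AP·d = 29, |AP|² = 262, |d|² = 29.
distance² = |AP|² − (AP·d)²/|d|² = 262 − 841/29 = 233, so the distance is √233.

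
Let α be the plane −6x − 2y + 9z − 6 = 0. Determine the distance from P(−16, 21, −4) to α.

d = |(-6)·(-16) + (-2)·21 + 9·(-4) − 6| / √(36 + 4 + 81) = |12| / 11 = 12/11.

12/11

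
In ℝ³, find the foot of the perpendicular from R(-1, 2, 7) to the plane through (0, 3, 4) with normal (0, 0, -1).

(-1, 2, 4)

n = (0, 0, -1), |n|² = 1, and n·R − (-4) = -3.
t = -3/1 = -3, so the foot is R − t·n = (-1, 2, 7) − (-3)·(0, 0, -1) = (-1, 2, 4).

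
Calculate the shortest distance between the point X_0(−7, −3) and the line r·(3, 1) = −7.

17/√10

d = |3·(-7) + 1·(-3) − (-7)| / √(9 + 1) = |-17|/√10 = 17√10/10.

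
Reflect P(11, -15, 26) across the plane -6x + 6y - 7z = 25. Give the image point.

With n = (-6, 6, -7), the signed offset is (n·P − 25)/|n|² = -363/121 = -3.
P' = P − 2t·n = (11, -15, 26) − (-6)·(-6, 6, -7) = (-25, 21, -16).

(-25, 21, -16)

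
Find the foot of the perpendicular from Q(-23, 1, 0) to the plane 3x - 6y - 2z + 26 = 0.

(-20, -5, -2)

The perpendicular from Q has direction n = (3, -6, -2): r = (-23, 1, 0) + μ(3, -6, -2).
Substitute into the plane: n·(Q + μn) = -26 gives -75 + 49μ = -26, so μ = 1.
Foot = (-23, 1, 0) + 1·(3, -6, -2) = (-20, -5, -2).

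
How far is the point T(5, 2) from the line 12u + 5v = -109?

179/13

d = |12·5 + 5·2 − (-109)| / √(144 + 25) = |179|/13 = 179/13.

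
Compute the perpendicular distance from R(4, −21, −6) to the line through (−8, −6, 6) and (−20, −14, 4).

3√57

A direction vector is d = (−12, −8, −2).
AP = (12, −15, −12), and AP × d = (−66, 168, −276).
|AP × d|² = 108756 and |d|² = 212, so the distance is √(108756/212) = √513 = 3√57.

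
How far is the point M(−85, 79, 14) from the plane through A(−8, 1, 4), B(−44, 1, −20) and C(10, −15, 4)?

2

AB = (−36, 0, −24) and AC = (18, −16, 0), so a normal is n = AB × AC = (−384, −432, 576).
n = (−384, −432, 576); n·P − 4944 = 1632; |n| = 816; distance = 1632/816 = 2.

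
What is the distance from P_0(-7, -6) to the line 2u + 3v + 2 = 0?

30√13/13

d = |2·(-7) + 3·(-6) − (-2)| / √(4 + 9) = |-30|/√13 = 30/√13.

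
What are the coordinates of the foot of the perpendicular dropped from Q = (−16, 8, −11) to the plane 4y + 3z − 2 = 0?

n = (0, 4, 3), |n|² = 25, and n·Q − 2 = -3.
t = -3/25, so the foot is Q − t·n = (−16, 8, −11) − (-3/25)·(0, 4, 3) = (−16, 212/25, −266/25).

(-16, 212/25, -266/25)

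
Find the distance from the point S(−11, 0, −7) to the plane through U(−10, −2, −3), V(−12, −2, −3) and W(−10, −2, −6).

UV = (−2, 0, 0) and UW = (0, 0, −3), so a normal is n = UV × UW = (0, −6, 0).
n = (0, −6, 0); n·P − 12 = -12; |n| = 6; distance = 12/6 = 2.

2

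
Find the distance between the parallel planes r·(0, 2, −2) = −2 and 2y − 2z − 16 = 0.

With common normal n = (0, 2, −2) (|n| = 2√2), the distance is |(-2) − 16|/|n| = 18/(2√2) = 9√2/2.

9√2/2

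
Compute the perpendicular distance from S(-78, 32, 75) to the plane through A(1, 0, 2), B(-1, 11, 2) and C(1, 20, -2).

5

AB = (-2, 11, 0) and AC = (0, 20, -4), so a normal is n = AB × AC = (-44, -8, -40).
Then n·(-78, 32, 75) - (-124) = 300.
|n| = √(1936 + 64 + 1600) = 60, so the distance is |300|/60 = 5.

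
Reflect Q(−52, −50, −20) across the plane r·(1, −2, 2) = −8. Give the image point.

With n = (1, −2, 2), the signed offset is (n·Q − (-8))/|n|² = 16/9.
Q' = Q − 2t·n = (−52, −50, −20) − (32/9)·(1, −2, 2) = (−500/9, −386/9, −244/9).

(-500/9, -386/9, -244/9)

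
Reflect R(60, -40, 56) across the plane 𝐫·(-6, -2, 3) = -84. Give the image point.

With n = (-6, -2, 3), the signed offset is (n·R − (-84))/|n|² = -28/49 = -4/7.
R' = R − 2t·n = (60, -40, 56) − (-8/7)·(-6, -2, 3) = (372/7, -296/7, 416/7).

(372/7, -296/7, 416/7)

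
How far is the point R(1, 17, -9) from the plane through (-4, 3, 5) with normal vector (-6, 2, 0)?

√10/10

The plane has equation n·(r − (-4, 3, 5)) = 0, i.e. n·r = 30.
n = (-6, 2, 0); n·P − 30 = -2; |n| = 2√10; distance = 2/(2√10) = √10/10.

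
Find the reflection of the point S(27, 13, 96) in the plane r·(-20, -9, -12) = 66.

(-93, -41, 24)

n = (-20, -9, -12), |n|² = 625, n·S − 66 = -1875, so t = -1875/625 = -3.
Foot F = S − (-3)·n = (-33, -14, 60); the reflection is 2F − S = (-93, -41, 24).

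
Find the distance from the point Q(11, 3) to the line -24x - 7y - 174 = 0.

The normal to the line is n = (-24, -7) with |n| = 25.
|n·Q − 174| = |-285 − 174| = 459, so the distance is 459/25.

459/25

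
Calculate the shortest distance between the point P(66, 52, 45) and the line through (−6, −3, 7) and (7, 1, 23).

7√53

A direction vector is d = (13, 4, 16).
AP = (72, 55, 38); AP·d = 1764, |AP|² = 9653, |d|² = 441.
distance² = |AP|² − (AP·d)²/|d|² = 9653 − 3111696/441 = 2597, so the distance is 7√53.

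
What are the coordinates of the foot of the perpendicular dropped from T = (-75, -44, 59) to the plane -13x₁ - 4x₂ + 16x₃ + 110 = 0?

(-10, -24, -21)

n = (-13, -4, 16), |n|² = 441, and n·T − (-110) = 2205.
t = 2205/441 = 5, so the foot is T − t·n = (-75, -44, 59) − 5·(-13, -4, 16) = (-10, -24, -21).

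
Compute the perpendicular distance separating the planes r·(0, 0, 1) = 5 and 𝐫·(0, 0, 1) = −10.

With common normal n = (0, 0, 1) (|n| = 1), the distance is |5 − (-10)|/|n| = 15/1 = 15.

15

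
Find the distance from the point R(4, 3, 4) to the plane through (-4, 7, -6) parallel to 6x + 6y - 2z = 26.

Parallel planes share the normal n = (6, 6, -2); since (-4, 7, -6) lies on the plane, its equation is 6x + 6y - 2z = 30.
Then n·(4, 3, 4) - 30 = 4.
|n| = √(36 + 36 + 4) = 2√19, so the distance is |4|/(2√19) = 2√19/19.

2/√19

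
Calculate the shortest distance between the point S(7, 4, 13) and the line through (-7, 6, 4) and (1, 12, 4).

√181

A direction vector is d = (8, 6, 0).
AP = (14, -2, 9); AP·d = 100, |AP|² = 281, |d|² = 100.
distance² = |AP|² − (AP·d)²/|d|² = 281 − 10000/100 = 181, so the distance is √181.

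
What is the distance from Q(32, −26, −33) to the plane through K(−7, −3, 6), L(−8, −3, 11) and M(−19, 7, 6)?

KL = (−1, 0, 5) and KM = (−12, 10, 0), so a normal is n = KL × KM = (−50, −60, −10).
Then n·(32, −26, −33) − 470 = −180.
|n| = √(2500 + 3600 + 100) = 10√62, so the distance is |-180|/(10√62) = 18/√62.

9√62/31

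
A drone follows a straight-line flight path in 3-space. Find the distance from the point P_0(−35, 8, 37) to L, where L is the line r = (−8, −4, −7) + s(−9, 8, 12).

Direction vector d = (−9, 8, 12).
AP = (−27, 12, 44), and AP × d = (−208, −72, −108).
|AP × d|² = 60112 and |d|² = 289, so the distance is √(60112/289) = √208 = 4√13.

4√13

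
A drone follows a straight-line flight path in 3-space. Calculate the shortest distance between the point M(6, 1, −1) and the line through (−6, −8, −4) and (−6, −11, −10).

3√21

A direction vector is d = (0, −3, −6).
AP = (12, 9, 3); AP·d = -45, |AP|² = 234, |d|² = 45.
distance² = |AP|² − (AP·d)²/|d|² = 234 − 2025/45 = 189, so the distance is 3√21.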